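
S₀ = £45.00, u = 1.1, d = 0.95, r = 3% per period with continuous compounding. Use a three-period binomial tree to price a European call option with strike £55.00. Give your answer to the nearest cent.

£0.69

Risk-neutral probability p = (e^0.03 − 0.95)/(1.1 − 0.95) = 0.0805/0.1500 = 0.5364
Terminal stock prices: S_uuu = 59.9, S_uud = 51.73, S_udd = 44.67, S_ddd = 38.58
Terminal payoffs (S − K): max(4.895, 0) = 4.895, max(-3.272, 0) = 0, max(-10.33, 0) = 0, max(-16.42, 0) = 0
Node uu (S = 54.45): V_uu = e^(−0.03)·[0.5364·4.8950 + 0.4636·0.0000] = 2.5479
Node ud (S = 47.03): V_ud = e^(−0.03)·[0.5364·0.0000 + 0.4636·0.0000] = 0.0000
Node dd (S = 40.61): V_dd = e^(−0.03)·[0.5364·0.0000 + 0.4636·0.0000] = 0.0000
Node u (S = 49.5): V_u = e^(−0.03)·[0.5364·2.5479 + 0.4636·0.0000] = 1.3262
Node d (S = 42.75): V_d = e^(−0.03)·[0.5364·0.0000 + 0.4636·0.0000] = 0.0000
Node 0 (S = 45): V_0 = e^(−0.03)·[0.5364·1.3262 + 0.4636·0.0000] = 0.6903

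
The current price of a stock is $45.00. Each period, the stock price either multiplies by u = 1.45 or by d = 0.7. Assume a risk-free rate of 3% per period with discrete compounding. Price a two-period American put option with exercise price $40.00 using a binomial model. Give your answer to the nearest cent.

$5.31

Risk-neutral probability p = (1 + 0.03 − 0.7)/(1.45 − 0.7) = 0.3300/0.7500 = 0.4400
Terminal stock prices: S_uu = 94.61, S_ud = 45.67, S_dd = 22.05
Terminal payoffs (K − S): max(-54.61, 0) = 0, max(-5.675, 0) = 0, max(17.95, 0) = 17.95
Node u (S = 65.25): continuation = 1/1.03·[0.4400·0.0000 + 0.5600·0.0000] = 0.0000; exercise value = 0.0000 ≤ continuation, so V_u = 0.0000
Node d (S = 31.5): continuation = 1/1.03·[0.4400·0.0000 + 0.5600·17.9500] = 9.7592; exercise value = 8.5000 ≤ continuation, so V_d = 9.7592
Node 0 (S = 45): continuation = 1/1.03·[0.4400·0.0000 + 0.5600·9.7592] = 5.3060; exercise value = 0.0000 ≤ continuation, so V_0 = 5.3060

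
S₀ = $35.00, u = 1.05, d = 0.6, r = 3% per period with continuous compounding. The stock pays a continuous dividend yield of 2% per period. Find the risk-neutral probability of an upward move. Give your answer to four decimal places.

Per-period risk-free factor R = e^0.03 = 1.0305; dividend-adjusted growth = e^(0.03−0.02) = 1.0101.
Risk-neutral probability p = (1.0101 − 0.6)/(1.05 − 0.6) = 0.4101/0.4500 = 0.9112

p = 0.9112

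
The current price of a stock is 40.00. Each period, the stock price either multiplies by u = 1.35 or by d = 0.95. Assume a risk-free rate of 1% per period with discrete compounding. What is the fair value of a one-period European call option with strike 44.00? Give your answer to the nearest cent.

1.49

Risk-neutral probability p = (1 + 0.01 − 0.95)/(1.35 − 0.95) = 0.0600/0.4000 = 0.1500
Terminal stock prices: S_u = 54, S_d = 38
Terminal payoffs (S − K): max(10, 0) = 10, max(-6, 0) = 0
Node 0 (S = 40): V_0 = 1/1.01·[0.1500·10.0000 + 0.8500·0.0000] = 1.4851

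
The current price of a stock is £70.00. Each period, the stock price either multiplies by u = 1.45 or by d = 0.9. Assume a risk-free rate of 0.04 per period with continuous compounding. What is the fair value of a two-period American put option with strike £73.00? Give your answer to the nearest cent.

Risk-neutral probability p = (e^0.04 − 0.9)/(1.45 − 0.9) = 0.1408/0.5500 = 0.2560
Terminal stock prices: S_uu = 147.2, S_ud = 91.35, S_dd = 56.7
Terminal payoffs (K − S): max(-74.18, 0) = 0, max(-18.35, 0) = 0, max(16.3, 0) = 16.3
Node u (S = 101.5): continuation = e^(−0.04)·[0.2560·0.0000 + 0.7440·0.0000] = 0.0000; exercise value = 0.0000 ≤ continuation, so V_u = 0.0000
Node d (S = 63): continuation = e^(−0.04)·[0.2560·0.0000 + 0.7440·16.3000] = 11.6514; exercise value = 10.0000 ≤ continuation, so V_d = 11.6514
Node 0 (S = 70): continuation = e^(−0.04)·[0.2560·0.0000 + 0.7440·11.6514] = 8.3285; exercise value = 3.0000 ≤ continuation, so V_0 = 8.3285

£8.33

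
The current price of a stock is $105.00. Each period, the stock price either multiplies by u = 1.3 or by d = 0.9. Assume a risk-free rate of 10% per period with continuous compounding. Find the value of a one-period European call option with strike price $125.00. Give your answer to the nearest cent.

$5.34

Risk-neutral probability p = (e^0.1 − 0.9)/(1.3 − 0.9) = 0.2052/0.4000 = 0.5129
Terminal stock prices: S_u = 136.5, S_d = 94.5
Terminal payoffs (S − K): max(11.5, 0) = 11.5, max(-30.5, 0) = 0
Node 0 (S = 105): V_0 = e^(−0.1)·[0.5129·11.5000 + 0.4871·0.0000] = 5.3373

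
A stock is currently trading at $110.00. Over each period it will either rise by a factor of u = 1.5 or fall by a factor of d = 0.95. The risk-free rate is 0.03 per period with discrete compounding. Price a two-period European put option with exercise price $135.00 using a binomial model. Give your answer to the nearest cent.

$24.59

Risk-neutral probability p = (1 + 0.03 − 0.95)/(1.5 − 0.95) = 0.0800/0.5500 = 0.1455
Terminal stock prices: S_uu = 247.5, S_ud = 156.8, S_dd = 99.27
Terminal payoffs (K − S): max(-112.5, 0) = 0, max(-21.75, 0) = 0, max(35.73, 0) = 35.73
Node u (S = 165): V_u = 1/1.03·[0.1455·0.0000 + 0.8545·0.0000] = 0.0000
Node d (S = 104.5): V_d = 1/1.03·[0.1455·0.0000 + 0.8545·35.7250] = 29.6395
Node 0 (S = 110): V_0 = 1/1.03·[0.1455·0.0000 + 0.8545·29.6395] = 24.5905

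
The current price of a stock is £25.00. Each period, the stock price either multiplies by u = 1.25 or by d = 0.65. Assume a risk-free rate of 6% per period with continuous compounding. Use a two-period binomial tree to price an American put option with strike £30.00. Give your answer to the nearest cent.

£5.91

Risk-neutral probability p = (e^0.06 − 0.65)/(1.25 − 0.65) = 0.4118/0.6000 = 0.6864
Terminal stock prices: S_uu = 39.06, S_ud = 20.31, S_dd = 10.56
Terminal payoffs (K − S): max(-9.062, 0) = 0, max(9.688, 0) = 9.688, max(19.44, 0) = 19.44
Node u (S = 31.25): continuation = e^(−0.06)·[0.6864·0.0000 + 0.3136·9.6875] = 2.8611; exercise value = 0.0000 ≤ continuation, so V_u = 2.8611
Node d (S = 16.25): continuation = e^(−0.06)·[0.6864·9.6875 + 0.3136·19.4375] = 12.0029; exercise value = 13.7500 > continuation, so V_d = 13.7500 (exercise)
Node 0 (S = 25): continuation = e^(−0.06)·[0.6864·2.8611 + 0.3136·13.7500] = 5.9105; exercise value = 5.0000 ≤ continuation, so V_0 = 5.9105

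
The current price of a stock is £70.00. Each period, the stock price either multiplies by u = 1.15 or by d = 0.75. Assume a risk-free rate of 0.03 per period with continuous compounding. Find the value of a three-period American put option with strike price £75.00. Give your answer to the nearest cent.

Risk-neutral probability p = (e^0.03 − 0.75)/(1.15 − 0.75) = 0.2805/0.4000 = 0.7011
Terminal stock prices: S_uuu = 106.5, S_uud = 69.43, S_udd = 45.28, S_ddd = 29.53
Terminal payoffs (K − S): max(-31.46, 0) = 0, max(5.569, 0) = 5.569, max(29.72, 0) = 29.72, max(45.47, 0) = 45.47
Node uu (S = 92.57): continuation = e^(−0.03)·[0.7011·0.0000 + 0.2989·5.5688] = 1.6151; exercise value = 0.0000 ≤ continuation, so V_uu = 1.6151
Node ud (S = 60.38): continuation = e^(−0.03)·[0.7011·5.5688 + 0.2989·29.7188] = 12.4084; exercise value = 14.6250 > continuation, so V_ud = 14.6250 (exercise)
Node dd (S = 39.38): continuation = e^(−0.03)·[0.7011·29.7188 + 0.2989·45.4688] = 33.4084; exercise value = 35.6250 > continuation, so V_dd = 35.6250 (exercise)
Node u (S = 80.5): continuation = e^(−0.03)·[0.7011·1.6151 + 0.2989·14.6250] = 5.3406; exercise value = 0.0000 ≤ continuation, so V_u = 5.3406
Node d (S = 52.5): continuation = e^(−0.03)·[0.7011·14.6250 + 0.2989·35.6250] = 20.2834; exercise value = 22.5000 > continuation, so V_d = 22.5000 (exercise)
Node 0 (S = 70): continuation = e^(−0.03)·[0.7011·5.3406 + 0.2989·22.5000] = 10.1595; exercise value = 5.0000 ≤ continuation, so V_0 = 10.1595

£10.16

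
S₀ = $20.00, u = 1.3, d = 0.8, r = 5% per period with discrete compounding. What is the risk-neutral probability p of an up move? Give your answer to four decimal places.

Risk-neutral probability p = (1 + 0.05 − 0.8)/(1.3 − 0.8) = 0.2500/0.5000 = 0.5000

p = 0.5000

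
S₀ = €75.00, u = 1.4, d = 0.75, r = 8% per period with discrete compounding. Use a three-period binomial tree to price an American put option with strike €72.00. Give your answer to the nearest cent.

€8.72

Risk-neutral probability p = (1 + 0.08 − 0.75)/(1.4 − 0.75) = 0.3300/0.6500 = 0.5077
Terminal stock prices: S_uuu = 205.8, S_uud = 110.2, S_udd = 59.06, S_ddd = 31.64
Terminal payoffs (K − S): max(-133.8, 0) = 0, max(-38.25, 0) = 0, max(12.94, 0) = 12.94, max(40.36, 0) = 40.36
Node uu (S = 147): continuation = 1/1.08·[0.5077·0.0000 + 0.4923·0.0000] = 0.0000; exercise value = 0.0000 ≤ continuation, so V_uu = 0.0000
Node ud (S = 78.75): continuation = 1/1.08·[0.5077·0.0000 + 0.4923·12.9375] = 5.8974; exercise value = 0.0000 ≤ continuation, so V_ud = 5.8974
Node dd (S = 42.19): continuation = 1/1.08·[0.5077·12.9375 + 0.4923·40.3594] = 24.4792; exercise value = 29.8125 > continuation, so V_dd = 29.8125 (exercise)
Node u (S = 105): continuation = 1/1.08·[0.5077·0.0000 + 0.4923·5.8974] = 2.6883; exercise value = 0.0000 ≤ continuation, so V_u = 2.6883
Node d (S = 56.25): continuation = 1/1.08·[0.5077·5.8974 + 0.4923·29.8125] = 16.3620; exercise value = 15.7500 ≤ continuation, so V_d = 16.3620
Node 0 (S = 75): continuation = 1/1.08·[0.5077·2.6883 + 0.4923·16.3620] = 8.7222; exercise value = 0.0000 ≤ continuation, so V_0 = 8.7222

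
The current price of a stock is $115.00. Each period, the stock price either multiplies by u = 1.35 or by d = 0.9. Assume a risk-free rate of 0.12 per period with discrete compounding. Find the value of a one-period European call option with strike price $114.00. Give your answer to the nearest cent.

Risk-neutral probability p = (1 + 0.12 − 0.9)/(1.35 − 0.9) = 0.2200/0.4500 = 0.4889
Terminal stock prices: S_u = 155.2, S_d = 103.5
Terminal payoffs (S − K): max(41.25, 0) = 41.25, max(-10.5, 0) = 0
Node 0 (S = 115): V_0 = 1/1.12·[0.4889·41.2500 + 0.5111·0.0000] = 18.0060

$18.01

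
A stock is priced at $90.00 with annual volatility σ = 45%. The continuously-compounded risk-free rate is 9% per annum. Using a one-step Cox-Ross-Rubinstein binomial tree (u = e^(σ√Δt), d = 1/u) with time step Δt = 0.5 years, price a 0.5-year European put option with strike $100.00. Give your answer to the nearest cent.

$16.76

CRR parameters: u = e^(σ√Δt) = e^(0.45·√0.5) = 1.3746, d = 1/u = 0.7275
Per-period rate: rΔt = 0.09·0.5 = 0.045, so R = e^0.045 = 1.0460
Risk-neutral probability p = (e^0.045 − 0.7275)/(1.3746 − 0.7275) = 0.3186/0.6472 = 0.4922
Terminal stock prices: S_u = 123.7, S_d = 65.47
Terminal payoffs (K − S): max(-23.72, 0) = 0, max(34.53, 0) = 34.53
Node 0 (S = 90): V_0 = e^(−0.045)·[0.4922·0.0000 + 0.5078·34.5287] = 16.7610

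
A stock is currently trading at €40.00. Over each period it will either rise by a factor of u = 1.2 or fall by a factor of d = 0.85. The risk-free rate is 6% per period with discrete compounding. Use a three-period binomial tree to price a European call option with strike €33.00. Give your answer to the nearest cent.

€12.75

Risk-neutral probability p = (1 + 0.06 − 0.85)/(1.2 − 0.85) = 0.2100/0.3500 = 0.6000
Terminal stock prices: S_uuu = 69.12, S_uud = 48.96, S_udd = 34.68, S_ddd = 24.56
Terminal payoffs (S − K): max(36.12, 0) = 36.12, max(15.96, 0) = 15.96, max(1.68, 0) = 1.68, max(-8.435, 0) = 0
Node uu (S = 57.6): V_uu = 1/1.06·[0.6000·36.1200 + 0.4000·15.9600] = 26.4679
Node ud (S = 40.8): V_ud = 1/1.06·[0.6000·15.9600 + 0.4000·1.6800] = 9.6679
Node dd (S = 28.9): V_dd = 1/1.06·[0.6000·1.6800 + 0.4000·0.0000] = 0.9509
Node u (S = 48): V_u = 1/1.06·[0.6000·26.4679 + 0.4000·9.6679] = 18.6301
Node d (S = 34): V_d = 1/1.06·[0.6000·9.6679 + 0.4000·0.9509] = 5.8313
Node 0 (S = 40): V_0 = 1/1.06·[0.6000·18.6301 + 0.4000·5.8313] = 12.7458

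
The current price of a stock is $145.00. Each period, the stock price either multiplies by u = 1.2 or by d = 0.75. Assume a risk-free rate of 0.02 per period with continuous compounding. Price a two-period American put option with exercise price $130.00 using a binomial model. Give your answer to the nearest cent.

$8.32

Risk-neutral probability p = (e^0.02 − 0.75)/(1.2 − 0.75) = 0.2702/0.4500 = 0.6004
Terminal stock prices: S_uu = 208.8, S_ud = 130.5, S_dd = 81.56
Terminal payoffs (K − S): max(-78.8, 0) = 0, max(-0.5, 0) = 0, max(48.44, 0) = 48.44
Node u (S = 174): continuation = e^(−0.02)·[0.6004·0.0000 + 0.3996·0.0000] = 0.0000; exercise value = 0.0000 ≤ continuation, so V_u = 0.0000
Node d (S = 108.8): continuation = e^(−0.02)·[0.6004·0.0000 + 0.3996·48.4375] = 18.9701; exercise value = 21.2500 > continuation, so V_d = 21.2500 (exercise)
Node 0 (S = 145): continuation = e^(−0.02)·[0.6004·0.0000 + 0.3996·21.2500] = 8.3224; exercise value = 0.0000 ≤ continuation, so V_0 = 8.3224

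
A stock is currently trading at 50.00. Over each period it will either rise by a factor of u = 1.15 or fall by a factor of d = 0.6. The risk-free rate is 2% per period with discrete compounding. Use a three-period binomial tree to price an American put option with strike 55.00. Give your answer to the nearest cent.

11.34

Risk-neutral probability p = (1 + 0.02 − 0.6)/(1.15 − 0.6) = 0.4200/0.5500 = 0.7636
Terminal stock prices: S_uuu = 76.04, S_uud = 39.67, S_udd = 20.7, S_ddd = 10.8
Terminal payoffs (K − S): max(-21.04, 0) = 0, max(15.33, 0) = 15.33, max(34.3, 0) = 34.3, max(44.2, 0) = 44.2
Node uu (S = 66.12): continuation = 1/1.02·[0.7636·0.0000 + 0.2364·15.3250] = 3.5512; exercise value = 0.0000 ≤ continuation, so V_uu = 3.5512
Node ud (S = 34.5): continuation = 1/1.02·[0.7636·15.3250 + 0.2364·34.3000] = 19.4216; exercise value = 20.5000 > continuation, so V_ud = 20.5000 (exercise)
Node dd (S = 18): continuation = 1/1.02·[0.7636·34.3000 + 0.2364·44.2000] = 35.9216; exercise value = 37.0000 > continuation, so V_dd = 37.0000 (exercise)
Node u (S = 57.5): continuation = 1/1.02·[0.7636·3.5512 + 0.2364·20.5000] = 7.4091; exercise value = 0.0000 ≤ continuation, so V_u = 7.4091
Node d (S = 30): continuation = 1/1.02·[0.7636·20.5000 + 0.2364·37.0000] = 23.9216; exercise value = 25.0000 > continuation, so V_d = 25.0000 (exercise)
Node 0 (S = 50): continuation = 1/1.02·[0.7636·7.4091 + 0.2364·25.0000] = 11.3402; exercise value = 5.0000 ≤ continuation, so V_0 = 11.3402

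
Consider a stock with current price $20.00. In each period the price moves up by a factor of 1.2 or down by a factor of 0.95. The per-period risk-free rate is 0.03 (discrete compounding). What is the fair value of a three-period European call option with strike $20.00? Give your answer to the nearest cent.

Risk-neutral probability p = (1 + 0.03 − 0.95)/(1.2 − 0.95) = 0.0800/0.2500 = 0.3200
Terminal stock prices: S_uuu = 34.56, S_uud = 27.36, S_udd = 21.66, S_ddd = 17.15
Terminal payoffs (S − K): max(14.56, 0) = 14.56, max(7.36, 0) = 7.36, max(1.66, 0) = 1.66, max(-2.853, 0) = 0
Node uu (S = 28.8): V_uu = 1/1.03·[0.3200·14.5600 + 0.6800·7.3600] = 9.3825
Node ud (S = 22.8): V_ud = 1/1.03·[0.3200·7.3600 + 0.6800·1.6600] = 3.3825
Node dd (S = 18.05): V_dd = 1/1.03·[0.3200·1.6600 + 0.6800·0.0000] = 0.5157
Node u (S = 24): V_u = 1/1.03·[0.3200·9.3825 + 0.6800·3.3825] = 5.1481
Node d (S = 19): V_d = 1/1.03·[0.3200·3.3825 + 0.6800·0.5157] = 1.3914
Node 0 (S = 20): V_0 = 1/1.03·[0.3200·5.1481 + 0.6800·1.3914] = 2.5180

$2.52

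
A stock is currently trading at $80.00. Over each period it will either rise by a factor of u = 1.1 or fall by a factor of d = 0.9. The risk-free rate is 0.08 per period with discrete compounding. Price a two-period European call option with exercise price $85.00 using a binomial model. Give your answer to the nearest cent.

$8.19

Risk-neutral probability p = (1 + 0.08 − 0.9)/(1.1 − 0.9) = 0.1800/0.2000 = 0.9000
Terminal stock prices: S_uu = 96.8, S_ud = 79.2, S_dd = 64.8
Terminal payoffs (S − K): max(11.8, 0) = 11.8, max(-5.8, 0) = 0, max(-20.2, 0) = 0
Node u (S = 88): V_u = 1/1.08·[0.9000·11.8000 + 0.1000·0.0000] = 9.8333
Node d (S = 72): V_d = 1/1.08·[0.9000·0.0000 + 0.1000·0.0000] = 0.0000
Node 0 (S = 80): V_0 = 1/1.08·[0.9000·9.8333 + 0.1000·0.0000] = 8.1944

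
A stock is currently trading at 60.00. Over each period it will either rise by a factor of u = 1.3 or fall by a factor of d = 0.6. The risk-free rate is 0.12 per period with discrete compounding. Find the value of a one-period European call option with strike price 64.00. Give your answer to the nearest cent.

Risk-neutral probability p = (1 + 0.12 − 0.6)/(1.3 − 0.6) = 0.5200/0.7000 = 0.7429
Terminal stock prices: S_u = 78, S_d = 36
Terminal payoffs (S − K): max(14, 0) = 14, max(-28, 0) = 0
Node 0 (S = 60): V_0 = 1/1.12·[0.7429·14.0000 + 0.2571·0.0000] = 9.2857

9.29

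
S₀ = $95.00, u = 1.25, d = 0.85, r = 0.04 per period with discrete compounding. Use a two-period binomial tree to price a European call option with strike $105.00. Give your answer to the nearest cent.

$9.06

Risk-neutral probability p = (1 + 0.04 − 0.85)/(1.25 − 0.85) = 0.1900/0.4000 = 0.4750
Terminal stock prices: S_uu = 148.4, S_ud = 100.9, S_dd = 68.64
Terminal payoffs (S − K): max(43.44, 0) = 43.44, max(-4.062, 0) = 0, max(-36.36, 0) = 0
Node u (S = 118.8): V_u = 1/1.04·[0.4750·43.4375 + 0.5250·0.0000] = 19.8392
Node d (S = 80.75): V_d = 1/1.04·[0.4750·0.0000 + 0.5250·0.0000] = 0.0000
Node 0 (S = 95): V_0 = 1/1.04·[0.4750·19.8392 + 0.5250·0.0000] = 9.0612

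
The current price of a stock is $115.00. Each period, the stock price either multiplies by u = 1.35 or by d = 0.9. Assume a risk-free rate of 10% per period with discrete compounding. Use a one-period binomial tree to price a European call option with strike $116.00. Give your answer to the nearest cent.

$15.86

Risk-neutral probability p = (1 + 0.1 − 0.9)/(1.35 − 0.9) = 0.2000/0.4500 = 0.4444
Terminal stock prices: S_u = 155.2, S_d = 103.5
Terminal payoffs (S − K): max(39.25, 0) = 39.25, max(-12.5, 0) = 0
Node 0 (S = 115): V_0 = 1/1.1·[0.4444·39.2500 + 0.5556·0.0000] = 15.8586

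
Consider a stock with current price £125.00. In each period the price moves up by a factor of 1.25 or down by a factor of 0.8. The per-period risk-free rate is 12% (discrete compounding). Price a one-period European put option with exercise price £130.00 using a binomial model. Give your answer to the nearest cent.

Risk-neutral probability p = (1 + 0.12 − 0.8)/(1.25 − 0.8) = 0.3200/0.4500 = 0.7111
Terminal stock prices: S_u = 156.2, S_d = 100
Terminal payoffs (K − S): max(-26.25, 0) = 0, max(30, 0) = 30
Node 0 (S = 125): V_0 = 1/1.12·[0.7111·0.0000 + 0.2889·30.0000] = 7.7381

£7.74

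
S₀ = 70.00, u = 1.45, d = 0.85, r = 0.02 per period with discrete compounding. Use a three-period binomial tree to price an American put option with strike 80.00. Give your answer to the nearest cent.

Risk-neutral probability p = (1 + 0.02 − 0.85)/(1.45 − 0.85) = 0.1700/0.6000 = 0.2833
Terminal stock prices: S_uuu = 213.4, S_uud = 125.1, S_udd = 73.33, S_ddd = 42.99
Terminal payoffs (K − S): max(-133.4, 0) = 0, max(-45.1, 0) = 0, max(6.666, 0) = 6.666, max(37.01, 0) = 37.01
Node uu (S = 147.2): continuation = 1/1.02·[0.2833·0.0000 + 0.7167·0.0000] = 0.0000; exercise value = 0.0000 ≤ continuation, so V_uu = 0.0000
Node ud (S = 86.27): continuation = 1/1.02·[0.2833·0.0000 + 0.7167·6.6663] = 4.6838; exercise value = 0.0000 ≤ continuation, so V_ud = 4.6838
Node dd (S = 50.57): continuation = 1/1.02·[0.2833·6.6663 + 0.7167·37.0113] = 27.8564; exercise value = 29.4250 > continuation, so V_dd = 29.4250 (exercise)
Node u (S = 101.5): continuation = 1/1.02·[0.2833·0.0000 + 0.7167·4.6838] = 3.2909; exercise value = 0.0000 ≤ continuation, so V_u = 3.2909
Node d (S = 59.5): continuation = 1/1.02·[0.2833·4.6838 + 0.7167·29.4250] = 21.9755; exercise value = 20.5000 ≤ continuation, so V_d = 21.9755
Node 0 (S = 70): continuation = 1/1.02·[0.2833·3.2909 + 0.7167·21.9755] = 16.3544; exercise value = 10.0000 ≤ continuation, so V_0 = 16.3544

16.35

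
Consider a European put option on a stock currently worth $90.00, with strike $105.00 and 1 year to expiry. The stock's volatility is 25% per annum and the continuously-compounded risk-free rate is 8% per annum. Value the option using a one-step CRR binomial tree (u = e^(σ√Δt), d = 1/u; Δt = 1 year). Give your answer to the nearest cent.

CRR parameters: u = e^(σ√Δt) = e^(0.25·√1) = 1.2840, d = 1/u = 0.7788
Per-period rate: rΔt = 0.08·1 = 0.08, so R = e^0.08 = 1.0833
Risk-neutral probability p = (e^0.08 − 0.7788)/(1.2840 − 0.7788) = 0.3045/0.5052 = 0.6027
Terminal stock prices: S_u = 115.6, S_d = 70.09
Terminal payoffs (K − S): max(-10.56, 0) = 0, max(34.91, 0) = 34.91
Node 0 (S = 90): V_0 = e^(−0.08)·[0.6027·0.0000 + 0.3973·34.9079] = 12.8034

$12.80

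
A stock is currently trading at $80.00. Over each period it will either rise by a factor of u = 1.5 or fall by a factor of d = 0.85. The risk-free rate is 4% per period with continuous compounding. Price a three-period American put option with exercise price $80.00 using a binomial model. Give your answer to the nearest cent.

Risk-neutral probability p = (e^0.04 − 0.85)/(1.5 − 0.85) = 0.1908/0.6500 = 0.2936
Terminal stock prices: S_uuu = 270, S_uud = 153, S_udd = 86.7, S_ddd = 49.13
Terminal payoffs (K − S): max(-190, 0) = 0, max(-73, 0) = 0, max(-6.7, 0) = 0, max(30.87, 0) = 30.87
Node uu (S = 180): continuation = e^(−0.04)·[0.2936·0.0000 + 0.7064·0.0000] = 0.0000; exercise value = 0.0000 ≤ continuation, so V_uu = 0.0000
Node ud (S = 102): continuation = e^(−0.04)·[0.2936·0.0000 + 0.7064·0.0000] = 0.0000; exercise value = 0.0000 ≤ continuation, so V_ud = 0.0000
Node dd (S = 57.8): continuation = e^(−0.04)·[0.2936·0.0000 + 0.7064·30.8700] = 20.9529; exercise value = 22.2000 > continuation, so V_dd = 22.2000 (exercise)
Node u (S = 120): continuation = e^(−0.04)·[0.2936·0.0000 + 0.7064·0.0000] = 0.0000; exercise value = 0.0000 ≤ continuation, so V_u = 0.0000
Node d (S = 68): continuation = e^(−0.04)·[0.2936·0.0000 + 0.7064·22.2000] = 15.0681; exercise value = 12.0000 ≤ continuation, so V_d = 15.0681
Node 0 (S = 80): continuation = e^(−0.04)·[0.2936·0.0000 + 0.7064·15.0681] = 10.2274; exercise value = 0.0000 ≤ continuation, so V_0 = 10.2274

$10.23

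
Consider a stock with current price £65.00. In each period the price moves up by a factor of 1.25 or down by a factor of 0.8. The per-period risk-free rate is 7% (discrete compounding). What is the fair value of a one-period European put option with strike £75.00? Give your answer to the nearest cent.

£8.60

Risk-neutral probability p = (1 + 0.07 − 0.8)/(1.25 − 0.8) = 0.2700/0.4500 = 0.6000
Terminal stock prices: S_u = 81.25, S_d = 52
Terminal payoffs (K − S): max(-6.25, 0) = 0, max(23, 0) = 23
Node 0 (S = 65): V_0 = 1/1.07·[0.6000·0.0000 + 0.4000·23.0000] = 8.5981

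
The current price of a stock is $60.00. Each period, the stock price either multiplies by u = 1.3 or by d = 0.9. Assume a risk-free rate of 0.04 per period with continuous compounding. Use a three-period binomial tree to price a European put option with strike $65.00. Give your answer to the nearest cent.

Risk-neutral probability p = (e^0.04 − 0.9)/(1.3 − 0.9) = 0.1408/0.4000 = 0.3520
Terminal stock prices: S_uuu = 131.8, S_uud = 91.26, S_udd = 63.18, S_ddd = 43.74
Terminal payoffs (K − S): max(-66.82, 0) = 0, max(-26.26, 0) = 0, max(1.82, 0) = 1.82, max(21.26, 0) = 21.26
Node uu (S = 101.4): V_uu = e^(−0.04)·[0.3520·0.0000 + 0.6480·0.0000] = 0.0000
Node ud (S = 70.2): V_ud = e^(−0.04)·[0.3520·0.0000 + 0.6480·1.8200] = 1.1331
Node dd (S = 48.6): V_dd = e^(−0.04)·[0.3520·1.8200 + 0.6480·21.2600] = 13.8513
Node u (S = 78): V_u = e^(−0.04)·[0.3520·0.0000 + 0.6480·1.1331] = 0.7054
Node d (S = 54): V_d = e^(−0.04)·[0.3520·1.1331 + 0.6480·13.8513] = 9.0066
Node 0 (S = 60): V_0 = e^(−0.04)·[0.3520·0.7054 + 0.6480·9.0066] = 5.8458

$5.85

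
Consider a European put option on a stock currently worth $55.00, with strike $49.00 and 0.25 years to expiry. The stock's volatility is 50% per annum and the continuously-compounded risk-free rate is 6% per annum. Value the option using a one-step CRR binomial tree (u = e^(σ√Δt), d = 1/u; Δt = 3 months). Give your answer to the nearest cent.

CRR parameters: u = e^(σ√Δt) = e^(0.5·√0.25) = 1.2840, d = 1/u = 0.7788
Per-period rate: rΔt = 0.06·0.25 = 0.015, so R = e^0.015 = 1.0151
Risk-neutral probability p = (e^0.015 − 0.7788)/(1.2840 − 0.7788) = 0.2363/0.5052 = 0.4677
Terminal stock prices: S_u = 70.62, S_d = 42.83
Terminal payoffs (K − S): max(-21.62, 0) = 0, max(6.166, 0) = 6.166
Node 0 (S = 55): V_0 = e^(−0.015)·[0.4677·0.0000 + 0.5323·6.1660] = 3.2330

$3.23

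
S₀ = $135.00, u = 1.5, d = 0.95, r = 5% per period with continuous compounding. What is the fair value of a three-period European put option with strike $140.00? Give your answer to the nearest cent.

$11.34

Risk-neutral probability p = (e^0.05 − 0.95)/(1.5 − 0.95) = 0.1013/0.5500 = 0.1841
Terminal stock prices: S_uuu = 455.6, S_uud = 288.6, S_udd = 182.8, S_ddd = 115.7
Terminal payoffs (K − S): max(-315.6, 0) = 0, max(-148.6, 0) = 0, max(-42.76, 0) = 0, max(24.25, 0) = 24.25
Node uu (S = 303.8): V_uu = e^(−0.05)·[0.1841·0.0000 + 0.8159·0.0000] = 0.0000
Node ud (S = 192.4): V_ud = e^(−0.05)·[0.1841·0.0000 + 0.8159·0.0000] = 0.0000
Node dd (S = 121.8): V_dd = e^(−0.05)·[0.1841·0.0000 + 0.8159·24.2544] = 18.8233
Node u (S = 202.5): V_u = e^(−0.05)·[0.1841·0.0000 + 0.8159·0.0000] = 0.0000
Node d (S = 128.2): V_d = e^(−0.05)·[0.1841·0.0000 + 0.8159·18.8233] = 14.6084
Node 0 (S = 135): V_0 = e^(−0.05)·[0.1841·0.0000 + 0.8159·14.6084] = 11.3373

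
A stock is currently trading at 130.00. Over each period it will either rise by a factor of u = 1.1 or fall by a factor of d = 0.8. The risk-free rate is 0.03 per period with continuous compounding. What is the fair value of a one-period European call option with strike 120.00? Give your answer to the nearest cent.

17.15

Risk-neutral probability p = (e^0.03 − 0.8)/(1.1 − 0.8) = 0.2305/0.3000 = 0.7682
Terminal stock prices: S_u = 143, S_d = 104
Terminal payoffs (S − K): max(23, 0) = 23, max(-16, 0) = 0
Node 0 (S = 130): V_0 = e^(−0.03)·[0.7682·23.0000 + 0.2318·0.0000] = 17.1460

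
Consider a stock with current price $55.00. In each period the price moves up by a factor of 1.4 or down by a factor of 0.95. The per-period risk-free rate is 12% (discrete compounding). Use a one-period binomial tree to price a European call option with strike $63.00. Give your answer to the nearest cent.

$4.72

Risk-neutral probability p = (1 + 0.12 − 0.95)/(1.4 − 0.95) = 0.1700/0.4500 = 0.3778
Terminal stock prices: S_u = 77, S_d = 52.25
Terminal payoffs (S − K): max(14, 0) = 14, max(-10.75, 0) = 0
Node 0 (S = 55): V_0 = 1/1.12·[0.3778·14.0000 + 0.6222·0.0000] = 4.7222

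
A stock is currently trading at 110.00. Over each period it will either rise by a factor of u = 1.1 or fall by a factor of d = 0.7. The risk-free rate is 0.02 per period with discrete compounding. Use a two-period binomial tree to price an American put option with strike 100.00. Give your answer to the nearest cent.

Risk-neutral probability p = (1 + 0.02 − 0.7)/(1.1 − 0.7) = 0.3200/0.4000 = 0.8000
Terminal stock prices: S_uu = 133.1, S_ud = 84.7, S_dd = 53.9
Terminal payoffs (K − S): max(-33.1, 0) = 0, max(15.3, 0) = 15.3, max(46.1, 0) = 46.1
Node u (S = 121): continuation = 1/1.02·[0.8000·0.0000 + 0.2000·15.3000] = 3.0000; exercise value = 0.0000 ≤ continuation, so V_u = 3.0000
Node d (S = 77): continuation = 1/1.02·[0.8000·15.3000 + 0.2000·46.1000] = 21.0392; exercise value = 23.0000 > continuation, so V_d = 23.0000 (exercise)
Node 0 (S = 110): continuation = 1/1.02·[0.8000·3.0000 + 0.2000·23.0000] = 6.8627; exercise value = 0.0000 ≤ continuation, so V_0 = 6.8627

6.86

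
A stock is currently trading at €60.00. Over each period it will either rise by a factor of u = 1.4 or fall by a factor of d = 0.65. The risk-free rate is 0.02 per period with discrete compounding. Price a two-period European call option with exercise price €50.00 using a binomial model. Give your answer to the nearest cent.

Risk-neutral probability p = (1 + 0.02 − 0.65)/(1.4 − 0.65) = 0.3700/0.7500 = 0.4933
Terminal stock prices: S_uu = 117.6, S_ud = 54.6, S_dd = 25.35
Terminal payoffs (S − K): max(67.6, 0) = 67.6, max(4.6, 0) = 4.6, max(-24.65, 0) = 0
Node u (S = 84): V_u = 1/1.02·[0.4933·67.6000 + 0.5067·4.6000] = 34.9804
Node d (S = 39): V_d = 1/1.02·[0.4933·4.6000 + 0.5067·0.0000] = 2.2248
Node 0 (S = 60): V_0 = 1/1.02·[0.4933·34.9804 + 0.5067·2.2248] = 18.0238

€18.02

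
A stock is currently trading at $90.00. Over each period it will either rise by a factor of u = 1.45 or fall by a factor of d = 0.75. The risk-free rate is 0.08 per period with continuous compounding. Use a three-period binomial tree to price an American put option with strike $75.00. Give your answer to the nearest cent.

Risk-neutral probability p = (e^0.08 − 0.75)/(1.45 − 0.75) = 0.3333/0.7000 = 0.4761
Terminal stock prices: S_uuu = 274.4, S_uud = 141.9, S_udd = 73.41, S_ddd = 37.97
Terminal payoffs (K − S): max(-199.4, 0) = 0, max(-66.92, 0) = 0, max(1.594, 0) = 1.594, max(37.03, 0) = 37.03
Node uu (S = 189.2): continuation = e^(−0.08)·[0.4761·0.0000 + 0.5239·0.0000] = 0.0000; exercise value = 0.0000 ≤ continuation, so V_uu = 0.0000
Node ud (S = 97.88): continuation = e^(−0.08)·[0.4761·0.0000 + 0.5239·1.5938] = 0.7707; exercise value = 0.0000 ≤ continuation, so V_ud = 0.7707
Node dd (S = 50.62): continuation = e^(−0.08)·[0.4761·1.5938 + 0.5239·37.0312] = 18.6087; exercise value = 24.3750 > continuation, so V_dd = 24.3750 (exercise)
Node u (S = 130.5): continuation = e^(−0.08)·[0.4761·0.0000 + 0.5239·0.7707] = 0.3727; exercise value = 0.0000 ≤ continuation, so V_u = 0.3727
Node d (S = 67.5): continuation = e^(−0.08)·[0.4761·0.7707 + 0.5239·24.3750] = 12.1265; exercise value = 7.5000 ≤ continuation, so V_d = 12.1265
Node 0 (S = 90): continuation = e^(−0.08)·[0.4761·0.3727 + 0.5239·12.1265] = 6.0282; exercise value = 0.0000 ≤ continuation, so V_0 = 6.0282

$6.03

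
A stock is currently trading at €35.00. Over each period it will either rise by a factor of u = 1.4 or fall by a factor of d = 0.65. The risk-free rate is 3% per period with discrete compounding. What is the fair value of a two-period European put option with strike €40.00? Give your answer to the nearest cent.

Risk-neutral probability p = (1 + 0.03 − 0.65)/(1.4 − 0.65) = 0.3800/0.7500 = 0.5067
Terminal stock prices: S_uu = 68.6, S_ud = 31.85, S_dd = 14.79
Terminal payoffs (K − S): max(-28.6, 0) = 0, max(8.15, 0) = 8.15, max(25.21, 0) = 25.21
Node u (S = 49): V_u = 1/1.03·[0.5067·0.0000 + 0.4933·8.1500] = 3.9036
Node d (S = 22.75): V_d = 1/1.03·[0.5067·8.1500 + 0.4933·25.2125] = 16.0850
Node 0 (S = 35): V_0 = 1/1.03·[0.5067·3.9036 + 0.4933·16.0850] = 9.6243

€9.62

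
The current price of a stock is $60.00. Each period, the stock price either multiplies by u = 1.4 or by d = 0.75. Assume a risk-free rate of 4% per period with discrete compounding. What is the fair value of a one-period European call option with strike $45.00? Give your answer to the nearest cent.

$16.73

Risk-neutral probability p = (1 + 0.04 − 0.75)/(1.4 − 0.75) = 0.2900/0.6500 = 0.4462
Terminal stock prices: S_u = 84, S_d = 45
Terminal payoffs (S − K): max(39, 0) = 39, max(0, 0) = 0
Node 0 (S = 60): V_0 = 1/1.04·[0.4462·39.0000 + 0.5538·0.0000] = 16.7308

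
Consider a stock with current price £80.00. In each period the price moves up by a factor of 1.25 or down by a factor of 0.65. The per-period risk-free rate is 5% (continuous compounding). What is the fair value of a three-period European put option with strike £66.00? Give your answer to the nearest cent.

Risk-neutral probability p = (e^0.05 − 0.65)/(1.25 − 0.65) = 0.4013/0.6000 = 0.6688
Terminal stock prices: S_uuu = 156.2, S_uud = 81.25, S_udd = 42.25, S_ddd = 21.97
Terminal payoffs (K − S): max(-90.25, 0) = 0, max(-15.25, 0) = 0, max(23.75, 0) = 23.75, max(44.03, 0) = 44.03
Node uu (S = 125): V_uu = e^(−0.05)·[0.6688·0.0000 + 0.3312·0.0000] = 0.0000
Node ud (S = 65): V_ud = e^(−0.05)·[0.6688·0.0000 + 0.3312·23.7500] = 7.4827
Node dd (S = 33.8): V_dd = e^(−0.05)·[0.6688·23.7500 + 0.3312·44.0300] = 28.9811
Node u (S = 100): V_u = e^(−0.05)·[0.6688·0.0000 + 0.3312·7.4827] = 2.3575
Node d (S = 52): V_d = e^(−0.05)·[0.6688·7.4827 + 0.3312·28.9811] = 13.8911
Node 0 (S = 80): V_0 = e^(−0.05)·[0.6688·2.3575 + 0.3312·13.8911] = 5.8763

£5.88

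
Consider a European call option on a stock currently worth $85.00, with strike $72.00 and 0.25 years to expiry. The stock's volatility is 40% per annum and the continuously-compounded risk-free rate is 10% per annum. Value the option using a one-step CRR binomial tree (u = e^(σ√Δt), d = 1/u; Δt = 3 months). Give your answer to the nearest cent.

CRR parameters: u = e^(σ√Δt) = e^(0.4·√0.25) = 1.2214, d = 1/u = 0.8187
Per-period rate: rΔt = 0.1·0.25 = 0.025, so R = e^0.025 = 1.0253
Risk-neutral probability p = (e^0.025 − 0.8187)/(1.2214 − 0.8187) = 0.2066/0.4027 = 0.5130
Terminal stock prices: S_u = 103.8, S_d = 69.59
Terminal payoffs (S − K): max(31.82, 0) = 31.82, max(-2.408, 0) = 0
Node 0 (S = 85): V_0 = e^(−0.025)·[0.5130·31.8192 + 0.4870·0.0000] = 15.9213

$15.92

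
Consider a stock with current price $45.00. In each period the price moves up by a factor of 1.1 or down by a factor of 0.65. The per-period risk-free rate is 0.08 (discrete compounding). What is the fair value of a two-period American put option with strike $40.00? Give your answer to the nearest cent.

$0.73

Risk-neutral probability p = (1 + 0.08 − 0.65)/(1.1 − 0.65) = 0.4300/0.4500 = 0.9556
Terminal stock prices: S_uu = 54.45, S_ud = 32.18, S_dd = 19.01
Terminal payoffs (K − S): max(-14.45, 0) = 0, max(7.825, 0) = 7.825, max(20.99, 0) = 20.99
Node u (S = 49.5): continuation = 1/1.08·[0.9556·0.0000 + 0.0444·7.8250] = 0.3220; exercise value = 0.0000 ≤ continuation, so V_u = 0.3220
Node d (S = 29.25): continuation = 1/1.08·[0.9556·7.8250 + 0.0444·20.9875] = 7.7870; exercise value = 10.7500 > continuation, so V_d = 10.7500 (exercise)
Node 0 (S = 45): continuation = 1/1.08·[0.9556·0.3220 + 0.0444·10.7500] = 0.7273; exercise value = 0.0000 ≤ continuation, so V_0 = 0.7273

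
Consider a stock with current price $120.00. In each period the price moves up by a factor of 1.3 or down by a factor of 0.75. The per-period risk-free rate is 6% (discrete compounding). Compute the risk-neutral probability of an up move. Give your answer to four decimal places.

p = 0.5636

Risk-neutral probability p = (1 + 0.06 − 0.75)/(1.3 − 0.75) = 0.3100/0.5500 = 0.5636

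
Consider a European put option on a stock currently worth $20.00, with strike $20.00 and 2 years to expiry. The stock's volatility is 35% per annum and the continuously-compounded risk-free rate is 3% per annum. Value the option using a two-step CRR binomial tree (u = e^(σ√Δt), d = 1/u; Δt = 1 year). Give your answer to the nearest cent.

$2.81

CRR parameters: u = e^(σ√Δt) = e^(0.35·√1) = 1.4191, d = 1/u = 0.7047
Per-period rate: rΔt = 0.03·1 = 0.03, so R = e^0.03 = 1.0305
Risk-neutral probability p = (e^0.03 − 0.7047)/(1.4191 − 0.7047) = 0.3258/0.7144 = 0.4560
Terminal stock prices: S_uu = 40.28, S_ud = 20, S_dd = 9.932
Terminal payoffs (K − S): max(-20.28, 0) = 0, max(0, 0) = 0, max(10.07, 0) = 10.07
Node u (S = 28.38): V_u = e^(−0.03)·[0.4560·0.0000 + 0.5440·0.0000] = 0.0000
Node d (S = 14.09): V_d = e^(−0.03)·[0.4560·0.0000 + 0.5440·10.0683] = 5.3151
Node 0 (S = 20): V_0 = e^(−0.03)·[0.4560·0.0000 + 0.5440·5.3151] = 2.8059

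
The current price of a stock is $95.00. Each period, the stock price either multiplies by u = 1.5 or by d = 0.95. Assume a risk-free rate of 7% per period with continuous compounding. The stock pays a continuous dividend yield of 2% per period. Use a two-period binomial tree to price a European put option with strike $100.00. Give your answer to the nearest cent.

$8.25

Per-period risk-free factor R = e^0.07 = 1.0725; dividend-adjusted growth = e^(0.07−0.02) = 1.0513.
Risk-neutral probability p = (1.0513 − 0.95)/(1.5 − 0.95) = 0.1013/0.5500 = 0.1841
Terminal stock prices: S_uu = 213.8, S_ud = 135.4, S_dd = 85.74
Terminal payoffs (K − S): max(-113.8, 0) = 0, max(-35.38, 0) = 0, max(14.26, 0) = 14.26
Node u (S = 142.5): V_u = e^(−0.07)·[0.1841·0.0000 + 0.8159·0.0000] = 0.0000
Node d (S = 90.25): V_d = e^(−0.07)·[0.1841·0.0000 + 0.8159·14.2625] = 10.8497
Node 0 (S = 95): V_0 = e^(−0.07)·[0.1841·0.0000 + 0.8159·10.8497] = 8.2535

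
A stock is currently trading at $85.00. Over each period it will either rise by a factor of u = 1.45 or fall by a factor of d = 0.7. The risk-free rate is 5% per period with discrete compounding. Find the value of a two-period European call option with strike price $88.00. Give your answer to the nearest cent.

$17.92

Risk-neutral probability p = (1 + 0.05 − 0.7)/(1.45 − 0.7) = 0.3500/0.7500 = 0.4667
Terminal stock prices: S_uu = 178.7, S_ud = 86.27, S_dd = 41.65
Terminal payoffs (S − K): max(90.71, 0) = 90.71, max(-1.725, 0) = 0, max(-46.35, 0) = 0
Node u (S = 123.2): V_u = 1/1.05·[0.4667·90.7125 + 0.5333·0.0000] = 40.3167
Node d (S = 59.5): V_d = 1/1.05·[0.4667·0.0000 + 0.5333·0.0000] = 0.0000
Node 0 (S = 85): V_0 = 1/1.05·[0.4667·40.3167 + 0.5333·0.0000] = 17.9185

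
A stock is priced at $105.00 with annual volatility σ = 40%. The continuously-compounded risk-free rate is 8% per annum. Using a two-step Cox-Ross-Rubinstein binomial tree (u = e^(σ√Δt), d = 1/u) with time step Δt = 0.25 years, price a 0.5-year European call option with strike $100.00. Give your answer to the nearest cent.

$16.03

CRR parameters: u = e^(σ√Δt) = e^(0.4·√0.25) = 1.2214, d = 1/u = 0.8187
Per-period rate: rΔt = 0.08·0.25 = 0.02, so R = e^0.02 = 1.0202
Risk-neutral probability p = (e^0.02 − 0.8187)/(1.2214 − 0.8187) = 0.2015/0.4027 = 0.5003
Terminal stock prices: S_uu = 156.6, S_ud = 105, S_dd = 70.38
Terminal payoffs (S − K): max(56.64, 0) = 56.64, max(5, 0) = 5, max(-29.62, 0) = 0
Node u (S = 128.2): V_u = e^(−0.02)·[0.5003·56.6416 + 0.4997·5.0000] = 30.2274
Node d (S = 85.97): V_d = e^(−0.02)·[0.5003·5.0000 + 0.4997·0.0000] = 2.4521
Node 0 (S = 105): V_0 = e^(−0.02)·[0.5003·30.2274 + 0.4997·2.4521] = 16.0253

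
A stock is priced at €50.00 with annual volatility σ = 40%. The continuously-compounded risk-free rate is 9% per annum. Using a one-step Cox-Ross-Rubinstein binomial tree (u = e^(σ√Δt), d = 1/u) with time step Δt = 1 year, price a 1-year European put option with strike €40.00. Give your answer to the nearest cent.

€2.87

CRR parameters: u = e^(σ√Δt) = e^(0.4·√1) = 1.4918, d = 1/u = 0.6703
Per-period rate: rΔt = 0.09·1 = 0.09, so R = e^0.09 = 1.0942
Risk-neutral probability p = (e^0.09 − 0.6703)/(1.4918 − 0.6703) = 0.4239/0.8215 = 0.5159
Terminal stock prices: S_u = 74.59, S_d = 33.52
Terminal payoffs (K − S): max(-34.59, 0) = 0, max(6.484, 0) = 6.484
Node 0 (S = 50): V_0 = e^(−0.09)·[0.5159·0.0000 + 0.4841·6.4840] = 2.8685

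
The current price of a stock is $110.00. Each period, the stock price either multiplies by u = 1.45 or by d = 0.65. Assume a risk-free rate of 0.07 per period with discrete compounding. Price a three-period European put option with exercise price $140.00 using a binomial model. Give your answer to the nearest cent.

$30.67

Risk-neutral probability p = (1 + 0.07 − 0.65)/(1.45 − 0.65) = 0.4200/0.8000 = 0.5250
Terminal stock prices: S_uuu = 335.3, S_uud = 150.3, S_udd = 67.39, S_ddd = 30.21
Terminal payoffs (K − S): max(-195.3, 0) = 0, max(-10.33, 0) = 0, max(72.61, 0) = 72.61, max(109.8, 0) = 109.8
Node uu (S = 231.3): V_uu = 1/1.07·[0.5250·0.0000 + 0.4750·0.0000] = 0.0000
Node ud (S = 103.7): V_ud = 1/1.07·[0.5250·0.0000 + 0.4750·72.6112] = 32.2340
Node dd (S = 46.48): V_dd = 1/1.07·[0.5250·72.6112 + 0.4750·109.7912] = 84.3661
Node u (S = 159.5): V_u = 1/1.07·[0.5250·0.0000 + 0.4750·32.2340] = 14.3095
Node d (S = 71.5): V_d = 1/1.07·[0.5250·32.2340 + 0.4750·84.3661] = 53.2680
Node 0 (S = 110): V_0 = 1/1.07·[0.5250·14.3095 + 0.4750·53.2680] = 30.6680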